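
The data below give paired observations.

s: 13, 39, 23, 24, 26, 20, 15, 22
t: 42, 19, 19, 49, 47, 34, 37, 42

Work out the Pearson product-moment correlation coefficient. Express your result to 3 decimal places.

-0.456

n = 8, Σs = 182, Σt = 289, Σs² = 4580, Σt² = 11385, Σst = 6281
nΣst − ΣsΣt = 50248 − 52598 = -2350
nΣs² − (Σs)² = 36640 − 33124 = 3516; nΣt² − (Σt)² = 91080 − 83521 = 7559
r = -2350 / √(3516 × 7559) = -2350 / 5155.3316 ≈ -0.456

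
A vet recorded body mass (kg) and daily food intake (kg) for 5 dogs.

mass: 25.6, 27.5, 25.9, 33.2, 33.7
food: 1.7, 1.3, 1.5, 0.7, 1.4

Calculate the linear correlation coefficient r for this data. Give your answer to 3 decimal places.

n = 5, Σx = 145.9, Σy = 6.6, Σx² = 4320.35, Σy² = 9.28, Σxy = 188.54
nΣxy − ΣxΣy = 942.7 − 962.94 = -20.24
nΣx² − (Σx)² = 21601.75 − 21286.81 = 314.94; nΣy² − (Σy)² = 46.4 − 43.56 = 2.84
r = -20.24 / √(314.94 × 2.84) = -20.24 / 29.9070 ≈ -0.677

-0.677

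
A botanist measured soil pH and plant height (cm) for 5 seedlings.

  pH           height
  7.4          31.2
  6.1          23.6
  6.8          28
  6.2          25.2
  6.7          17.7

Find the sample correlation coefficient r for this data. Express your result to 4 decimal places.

0.5122

n = 5, Σx = 33.2, Σy = 125.7, Σx² = 221.54, Σy² = 3262.73, Σxy = 840.07
nΣxy − ΣxΣy = 4200.35 − 4173.24 = 27.11
nΣx² − (Σx)² = 1107.7 − 1102.24 = 5.46; nΣy² − (Σy)² = 16313.65 − 15800.49 = 513.16
r = 27.11 / √(5.46 × 513.16) = 27.11 / 52.9325 ≈ 0.5122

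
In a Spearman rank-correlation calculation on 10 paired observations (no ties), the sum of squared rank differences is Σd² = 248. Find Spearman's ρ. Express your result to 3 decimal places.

ρ = 1 − 6Σd² / [n(n²−1)] = 1 − 6×248 / (10×99)
  = 1 − 1488/990 = 1 − 1.5030 ≈ -0.503

-0.503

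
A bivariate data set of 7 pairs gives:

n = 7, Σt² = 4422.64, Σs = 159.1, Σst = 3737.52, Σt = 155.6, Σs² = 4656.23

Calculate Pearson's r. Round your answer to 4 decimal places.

r = (nΣst − ΣsΣt) / √[(nΣs² − (Σs)²)(nΣt² − (Σt)²)]
Numerator: 7×3737.52 − 159.1×155.6 = 1406.68
Denominator: √[(32593.61 − 25312.81)(30958.48 − 24211.36)] = √[7280.8 × 6747.12] = 7008.8823
r = 1406.68 / 7008.8823 ≈ 0.2007

0.2007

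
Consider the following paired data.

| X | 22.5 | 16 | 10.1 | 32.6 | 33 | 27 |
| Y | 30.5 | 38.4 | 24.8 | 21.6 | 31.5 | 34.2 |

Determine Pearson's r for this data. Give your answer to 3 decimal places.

n = 6, ΣX = 141.2, ΣY = 181, ΣX² = 3745.02, ΣY² = 5648.3, ΣXY = 4218.19
nΣXY − ΣXΣY = 25309.14 − 25557.2 = -248.06
nΣX² − (ΣX)² = 22470.12 − 19937.44 = 2532.68; nΣY² − (ΣY)² = 33889.8 − 32761 = 1128.8
r = -248.06 / √(2532.68 × 1128.8) = -248.06 / 1690.8250 ≈ -0.147

-0.147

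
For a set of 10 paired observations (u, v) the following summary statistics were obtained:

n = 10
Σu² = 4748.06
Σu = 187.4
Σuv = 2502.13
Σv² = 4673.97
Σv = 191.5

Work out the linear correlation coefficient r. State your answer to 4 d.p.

r = (nΣuv − ΣuΣv) / √[(nΣu² − (Σu)²)(nΣv² − (Σv)²)]
Numerator: 10×2502.13 − 187.4×191.5 = -10865.8
Denominator: √[(47480.6 − 35118.76)(46739.7 − 36672.25)] = √[12361.84 × 10067.45] = 11155.8149
r = -10865.8 / 11155.8149 ≈ -0.9740

-0.9740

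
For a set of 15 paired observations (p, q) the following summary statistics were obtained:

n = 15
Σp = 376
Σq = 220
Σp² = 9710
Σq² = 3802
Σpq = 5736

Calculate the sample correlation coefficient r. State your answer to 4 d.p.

0.5467

r = (nΣpq − ΣpΣq) / √[(nΣp² − (Σp)²)(nΣq² − (Σq)²)]
Numerator: 15×5736 − 376×220 = 3320
Denominator: √[(145650 − 141376)(57030 − 48400)] = √[4274 × 8630] = 6073.2709
r = 3320 / 6073.2709 ≈ 0.5467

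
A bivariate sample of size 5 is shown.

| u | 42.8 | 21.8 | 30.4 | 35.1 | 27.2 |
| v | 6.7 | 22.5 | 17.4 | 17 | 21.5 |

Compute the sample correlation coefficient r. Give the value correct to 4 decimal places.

-0.9490

n = 5, Σu = 157.3, Σv = 85.1, Σu² = 5203.09, Σv² = 1605.15, Σuv = 2487.72
nΣuv − ΣuΣv = 12438.6 − 13386.23 = -947.63
nΣu² − (Σu)² = 26015.45 − 24743.29 = 1272.16; nΣv² − (Σv)² = 8025.75 − 7242.01 = 783.74
r = -947.63 / √(1272.16 × 783.74) = -947.63 / 998.5202 ≈ -0.9490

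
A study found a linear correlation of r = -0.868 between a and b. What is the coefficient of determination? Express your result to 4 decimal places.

r² = (-0.868)² = 0.7534

0.7534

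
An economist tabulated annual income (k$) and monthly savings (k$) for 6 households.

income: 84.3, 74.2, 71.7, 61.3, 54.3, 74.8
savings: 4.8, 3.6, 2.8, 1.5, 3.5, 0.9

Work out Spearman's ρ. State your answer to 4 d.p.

Rank income: 6, 4, 3, 2, 1, 5
Rank savings: 6, 5, 3, 2, 4, 1
d = rank(income) − rank(savings): 0, -1, 0, 0, -3, 4; Σd² = 26
ρ = 1 − 6Σd² / [n(n²−1)] = 1 − 6×26 / (6×35) = 1 − 156/210 ≈ 0.2571

0.2571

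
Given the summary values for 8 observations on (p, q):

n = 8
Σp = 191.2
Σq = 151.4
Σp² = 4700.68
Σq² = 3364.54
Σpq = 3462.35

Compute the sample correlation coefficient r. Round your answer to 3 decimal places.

r = (nΣpq − ΣpΣq) / √[(nΣp² − (Σp)²)(nΣq² − (Σq)²)]
Numerator: 8×3462.35 − 191.2×151.4 = -1248.88
Denominator: √[(37605.44 − 36557.44)(26916.32 − 22921.96)] = √[1048 × 3994.36] = 2045.9935
r = -1248.88 / 2045.9935 ≈ -0.610

-0.610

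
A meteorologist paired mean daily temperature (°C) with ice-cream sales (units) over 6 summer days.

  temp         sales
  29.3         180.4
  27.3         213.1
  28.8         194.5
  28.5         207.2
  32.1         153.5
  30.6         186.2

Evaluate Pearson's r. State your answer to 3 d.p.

n = 6, Σx = 176.6, Σy = 1134.9, Σx² = 5212.24, Σy² = 216950.55, Σxy = 33235.22
nΣxy − ΣxΣy = 199411.32 − 200423.34 = -1012.02
nΣx² − (Σx)² = 31273.44 − 31187.56 = 85.88; nΣy² − (Σy)² = 1301703.3 − 1287998.01 = 13705.29
r = -1012.02 / √(85.88 × 13705.29) = -1012.02 / 1084.9011 ≈ -0.933

-0.933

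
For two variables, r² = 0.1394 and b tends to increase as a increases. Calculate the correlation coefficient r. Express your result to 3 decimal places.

|r| = √0.1394 = 0.373
The association is positive, so r = 0.373.

0.373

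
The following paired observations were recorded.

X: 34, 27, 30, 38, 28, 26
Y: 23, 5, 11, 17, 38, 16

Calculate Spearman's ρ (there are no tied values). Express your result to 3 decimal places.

Rank X: 5, 2, 4, 6, 3, 1
Rank Y: 5, 1, 2, 4, 6, 3
d = rank(X) − rank(Y): 0, 1, 2, 2, -3, -2; Σd² = 22
ρ = 1 − 6Σd² / [n(n²−1)] = 1 − 6×22 / (6×35) = 1 − 132/210 ≈ 0.371

0.371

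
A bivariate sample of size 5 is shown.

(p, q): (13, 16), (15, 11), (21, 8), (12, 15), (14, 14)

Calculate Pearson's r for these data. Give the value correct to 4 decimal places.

n = 5, Σp = 75, Σq = 64, Σp² = 1175, Σq² = 862, Σpq = 917
nΣpq − ΣpΣq = 4585 − 4800 = -215
nΣp² − (Σp)² = 5875 − 5625 = 250; nΣq² − (Σq)² = 4310 − 4096 = 214
r = -215 / √(250 × 214) = -215 / 231.3007 ≈ -0.9295

-0.9295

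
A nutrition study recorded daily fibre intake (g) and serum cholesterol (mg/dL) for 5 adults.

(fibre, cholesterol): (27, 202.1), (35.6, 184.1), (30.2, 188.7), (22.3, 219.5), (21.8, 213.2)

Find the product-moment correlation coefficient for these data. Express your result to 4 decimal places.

n = 5, Σx = 136.9, Σy = 1007.6, Σx² = 3880.93, Σy² = 203979.4, Σxy = 27252.01
nΣxy − ΣxΣy = 136260.05 − 137940.44 = -1680.39
nΣx² − (Σx)² = 19404.65 − 18741.61 = 663.04; nΣy² − (Σy)² = 1019897 − 1015257.76 = 4639.24
r = -1680.39 / √(663.04 × 4639.24) = -1680.39 / 1753.8534 ≈ -0.9581

-0.9581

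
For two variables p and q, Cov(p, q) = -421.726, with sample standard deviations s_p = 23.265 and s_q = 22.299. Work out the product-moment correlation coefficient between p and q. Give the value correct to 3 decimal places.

r = Cov(p,q) / (s_p · s_q) = -421.726 / (23.265 × 22.299)
  = -421.726 / 518.7862 ≈ -0.813

-0.813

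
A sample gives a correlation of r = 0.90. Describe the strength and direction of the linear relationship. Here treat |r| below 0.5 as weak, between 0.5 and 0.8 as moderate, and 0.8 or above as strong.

strong positive

r = 0.90 > 0 so the relationship is positive.
|r| = 0.90, which falls in the strong range.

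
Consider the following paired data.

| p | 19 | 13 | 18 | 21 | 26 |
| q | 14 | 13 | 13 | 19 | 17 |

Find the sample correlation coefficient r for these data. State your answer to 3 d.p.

n = 5, Σp = 97, Σq = 76, Σp² = 1971, Σq² = 1184, Σpq = 1510
nΣpq − ΣpΣq = 7550 − 7372 = 178
nΣp² − (Σp)² = 9855 − 9409 = 446; nΣq² − (Σq)² = 5920 − 5776 = 144
r = 178 / √(446 × 144) = 178 / 253.4245 ≈ 0.702

0.702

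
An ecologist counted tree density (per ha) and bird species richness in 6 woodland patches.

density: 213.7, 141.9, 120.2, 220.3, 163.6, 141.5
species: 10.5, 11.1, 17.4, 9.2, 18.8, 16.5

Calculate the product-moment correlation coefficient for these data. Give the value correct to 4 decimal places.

-0.6910

n = 6, Σx = 1001.2, Σy = 83.5, Σx² = 175570.64, Σy² = 1246.55, Σxy = 13347.61
nΣxy − ΣxΣy = 80085.66 − 83600.2 = -3514.54
nΣx² − (Σx)² = 1053423.84 − 1002401.44 = 51022.4; nΣy² − (Σy)² = 7479.3 − 6972.25 = 507.05
r = -3514.54 / √(51022.4 × 507.05) = -3514.54 / 5086.3452 ≈ -0.6910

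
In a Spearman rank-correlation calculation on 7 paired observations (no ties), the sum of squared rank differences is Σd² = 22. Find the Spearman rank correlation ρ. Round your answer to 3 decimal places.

ρ = 1 − 6Σd² / [n(n²−1)] = 1 − 6×22 / (7×48)
  = 1 − 132/336 = 1 − 0.3929 ≈ 0.607

0.607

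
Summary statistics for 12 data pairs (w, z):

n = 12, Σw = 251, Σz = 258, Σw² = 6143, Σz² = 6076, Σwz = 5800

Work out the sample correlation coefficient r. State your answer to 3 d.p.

r = (nΣwz − ΣwΣz) / √[(nΣw² − (Σw)²)(nΣz² − (Σz)²)]
Numerator: 12×5800 − 251×258 = 4842
Denominator: √[(73716 − 63001)(72912 − 66564)] = √[10715 × 6348] = 8247.3523
r = 4842 / 8247.3523 ≈ 0.587

0.587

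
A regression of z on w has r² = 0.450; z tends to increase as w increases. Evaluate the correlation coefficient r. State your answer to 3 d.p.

|r| = √0.450 = 0.671
The association is positive, so r = 0.671.

0.671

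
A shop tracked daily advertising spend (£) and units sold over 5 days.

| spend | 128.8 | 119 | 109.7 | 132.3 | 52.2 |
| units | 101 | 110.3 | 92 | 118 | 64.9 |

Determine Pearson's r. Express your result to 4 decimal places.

n = 5, Σx = 542, Σy = 486.2, Σx² = 63012.66, Σy² = 48967.1, Σxy = 55226.08
nΣxy − ΣxΣy = 276130.4 − 263520.4 = 12610
nΣx² − (Σx)² = 315063.3 − 293764 = 21299.3; nΣy² − (Σy)² = 244835.5 − 236390.44 = 8445.06
r = 12610 / √(21299.3 × 8445.06) = 12610 / 13411.7063 ≈ 0.9402

0.9402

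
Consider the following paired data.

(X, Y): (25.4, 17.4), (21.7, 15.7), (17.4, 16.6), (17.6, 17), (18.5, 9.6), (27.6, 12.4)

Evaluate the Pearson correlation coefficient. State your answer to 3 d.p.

n = 6, ΣX = 128.2, ΣY = 88.7, ΣX² = 2832.58, ΣY² = 1359.73, ΣXY = 1890.53
nΣXY − ΣXΣY = 11343.18 − 11371.34 = -28.16
nΣX² − (ΣX)² = 16995.48 − 16435.24 = 560.24; nΣY² − (ΣY)² = 8158.38 − 7867.69 = 290.69
r = -28.16 / √(560.24 × 290.69) = -28.16 / 403.5544 ≈ -0.070

-0.070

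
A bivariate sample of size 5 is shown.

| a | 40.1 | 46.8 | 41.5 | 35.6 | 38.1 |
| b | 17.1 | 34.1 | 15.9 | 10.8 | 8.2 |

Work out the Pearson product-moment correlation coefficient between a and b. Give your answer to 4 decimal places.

0.9306

n = 5, Σa = 202.1, Σb = 86.1, Σa² = 8239.47, Σb² = 1891.91, Σab = 3638.34
nΣab − ΣaΣb = 18191.7 − 17400.81 = 790.89
nΣa² − (Σa)² = 41197.35 − 40844.41 = 352.94; nΣb² − (Σb)² = 9459.55 − 7413.21 = 2046.34
r = 790.89 / √(352.94 × 2046.34) = 790.89 / 849.8442 ≈ 0.9306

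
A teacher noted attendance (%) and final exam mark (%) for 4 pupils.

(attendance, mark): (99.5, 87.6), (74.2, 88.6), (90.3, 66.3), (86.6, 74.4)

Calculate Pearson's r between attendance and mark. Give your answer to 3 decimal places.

-0.165

n = 4, Σx = 350.6, Σy = 316.9, Σx² = 31059.54, Σy² = 25454.77, Σxy = 27720.25
nΣxy − ΣxΣy = 110881 − 111105.14 = -224.14
nΣx² − (Σx)² = 124238.16 − 122920.36 = 1317.8; nΣy² − (Σy)² = 101819.08 − 100425.61 = 1393.47
r = -224.14 / √(1317.8 × 1393.47) = -224.14 / 1355.1069 ≈ -0.165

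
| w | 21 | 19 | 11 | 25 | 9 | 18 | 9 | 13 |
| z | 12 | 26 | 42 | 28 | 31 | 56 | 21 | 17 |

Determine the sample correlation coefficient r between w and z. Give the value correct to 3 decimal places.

-0.060

n = 8, Σw = 125, Σz = 233, Σw² = 2203, Σz² = 8195, Σwz = 3605
nΣwz − ΣwΣz = 28840 − 29125 = -285
nΣw² − (Σw)² = 17624 − 15625 = 1999; nΣz² − (Σz)² = 65560 − 54289 = 11271
r = -285 / √(1999 × 11271) = -285 / 4746.6545 ≈ -0.060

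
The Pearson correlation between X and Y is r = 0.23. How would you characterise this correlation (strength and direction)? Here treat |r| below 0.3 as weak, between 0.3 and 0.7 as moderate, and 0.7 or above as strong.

r = 0.23 > 0 so the relationship is positive.
|r| = 0.23, which falls in the weak range.

weak positive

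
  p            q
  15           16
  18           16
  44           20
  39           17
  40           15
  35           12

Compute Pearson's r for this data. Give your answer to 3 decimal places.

n = 6, Σp = 191, Σq = 96, Σp² = 6831, Σq² = 1570, Σpq = 3091
nΣpq − ΣpΣq = 18546 − 18336 = 210
nΣp² − (Σp)² = 40986 − 36481 = 4505; nΣq² − (Σq)² = 9420 − 9216 = 204
r = 210 / √(4505 × 204) = 210 / 958.6553 ≈ 0.219

0.219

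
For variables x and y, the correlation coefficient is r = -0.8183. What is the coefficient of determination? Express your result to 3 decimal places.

r² = (-0.8183)² = 0.670

0.670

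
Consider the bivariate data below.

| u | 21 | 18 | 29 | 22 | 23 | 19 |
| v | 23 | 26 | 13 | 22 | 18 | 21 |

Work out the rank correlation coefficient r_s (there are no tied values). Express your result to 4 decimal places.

-0.8286

Rank u: 3, 1, 6, 4, 5, 2
Rank v: 5, 6, 1, 4, 2, 3
d = rank(u) − rank(v): -2, -5, 5, 0, 3, -1; Σd² = 64
ρ = 1 − 6Σd² / [n(n²−1)] = 1 − 6×64 / (6×35) = 1 − 384/210 ≈ -0.8286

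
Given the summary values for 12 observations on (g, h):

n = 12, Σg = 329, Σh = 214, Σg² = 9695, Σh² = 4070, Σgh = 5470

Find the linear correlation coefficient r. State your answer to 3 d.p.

-0.960

r = (nΣgh − ΣgΣh) / √[(nΣg² − (Σg)²)(nΣh² − (Σh)²)]
Numerator: 12×5470 − 329×214 = -4766
Denominator: √[(116340 − 108241)(48840 − 45796)] = √[8099 × 3044] = 4965.2146
r = -4766 / 4965.2146 ≈ -0.960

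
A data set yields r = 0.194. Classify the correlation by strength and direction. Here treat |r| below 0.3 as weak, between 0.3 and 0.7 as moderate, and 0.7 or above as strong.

r = 0.194 > 0 so the relationship is positive.
|r| = 0.194, which falls in the weak range.

weak positive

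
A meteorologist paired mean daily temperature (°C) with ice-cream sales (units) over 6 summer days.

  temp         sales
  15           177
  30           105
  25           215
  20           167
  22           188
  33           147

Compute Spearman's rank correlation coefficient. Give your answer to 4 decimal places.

-0.4286

Rank temp: 1, 5, 4, 2, 3, 6
Rank sales: 4, 1, 6, 3, 5, 2
d = rank(temp) − rank(sales): -3, 4, -2, -1, -2, 4; Σd² = 50
ρ = 1 − 6Σd² / [n(n²−1)] = 1 − 6×50 / (6×35) = 1 − 300/210 ≈ -0.4286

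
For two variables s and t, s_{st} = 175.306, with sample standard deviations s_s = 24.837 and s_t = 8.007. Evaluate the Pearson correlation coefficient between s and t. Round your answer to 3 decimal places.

r = Cov(s,t) / (s_s · s_t) = 175.306 / (24.837 × 8.007)
  = 175.306 / 198.8699 ≈ 0.882

0.882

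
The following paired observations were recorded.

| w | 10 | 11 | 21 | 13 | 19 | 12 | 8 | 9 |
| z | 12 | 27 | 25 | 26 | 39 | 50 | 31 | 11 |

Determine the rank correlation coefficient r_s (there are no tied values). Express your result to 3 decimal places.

Rank w: 3, 4, 8, 6, 7, 5, 1, 2
Rank z: 2, 5, 3, 4, 7, 8, 6, 1
d = rank(w) − rank(z): 1, -1, 5, 2, 0, -3, -5, 1; Σd² = 66
ρ = 1 − 6Σd² / [n(n²−1)] = 1 − 6×66 / (8×63) = 1 − 396/504 ≈ 0.214

0.214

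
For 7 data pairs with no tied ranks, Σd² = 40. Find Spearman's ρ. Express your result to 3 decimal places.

0.286

ρ = 1 − 6Σd² / [n(n²−1)] = 1 − 6×40 / (7×48)
  = 1 − 240/336 = 1 − 0.7143 ≈ 0.286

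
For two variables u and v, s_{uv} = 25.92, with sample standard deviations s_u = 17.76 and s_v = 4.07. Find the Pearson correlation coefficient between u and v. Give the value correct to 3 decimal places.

r = Cov(u,v) / (s_u · s_v) = 25.92 / (17.76 × 4.07)
  = 25.92 / 72.2832 ≈ 0.359

0.359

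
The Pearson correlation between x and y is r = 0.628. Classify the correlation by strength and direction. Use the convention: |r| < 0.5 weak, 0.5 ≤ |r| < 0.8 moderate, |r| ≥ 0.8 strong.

r = 0.628 > 0 so the relationship is positive.
|r| = 0.628, which falls in the moderate range.

moderate positive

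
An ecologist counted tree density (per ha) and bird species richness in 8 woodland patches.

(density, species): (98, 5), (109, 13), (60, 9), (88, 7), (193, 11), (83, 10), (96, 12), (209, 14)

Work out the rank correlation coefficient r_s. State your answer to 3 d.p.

Rank density: 5, 6, 1, 3, 7, 2, 4, 8
Rank species: 1, 7, 3, 2, 5, 4, 6, 8
d = rank(density) − rank(species): 4, -1, -2, 1, 2, -2, -2, 0; Σd² = 34
ρ = 1 − 6Σd² / [n(n²−1)] = 1 − 6×34 / (8×63) = 1 − 204/504 ≈ 0.595

0.595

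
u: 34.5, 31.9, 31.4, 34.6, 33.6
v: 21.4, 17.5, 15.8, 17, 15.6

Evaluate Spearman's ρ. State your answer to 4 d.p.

0.3000

Rank u: 4, 2, 1, 5, 3
Rank v: 5, 4, 2, 3, 1
d = rank(u) − rank(v): -1, -2, -1, 2, 2; Σd² = 14
ρ = 1 − 6Σd² / [n(n²−1)] = 1 − 6×14 / (5×24) = 1 − 84/120 ≈ 0.3000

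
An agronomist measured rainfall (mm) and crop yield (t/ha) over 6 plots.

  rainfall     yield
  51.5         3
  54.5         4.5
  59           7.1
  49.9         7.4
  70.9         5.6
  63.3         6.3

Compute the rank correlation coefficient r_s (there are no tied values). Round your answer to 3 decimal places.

-0.086

Rank rainfall: 2, 3, 4, 1, 6, 5
Rank yield: 1, 2, 5, 6, 3, 4
d = rank(rainfall) − rank(yield): 1, 1, -1, -5, 3, 1; Σd² = 38
ρ = 1 − 6Σd² / [n(n²−1)] = 1 − 6×38 / (6×35) = 1 − 228/210 ≈ -0.086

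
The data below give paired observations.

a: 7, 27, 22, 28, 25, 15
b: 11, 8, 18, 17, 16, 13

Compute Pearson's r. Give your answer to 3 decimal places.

0.283

n = 6, Σa = 124, Σb = 83, Σa² = 2896, Σb² = 1223, Σab = 1760
nΣab − ΣaΣb = 10560 − 10292 = 268
nΣa² − (Σa)² = 17376 − 15376 = 2000; nΣb² − (Σb)² = 7338 − 6889 = 449
r = 268 / √(2000 × 449) = 268 / 947.6286 ≈ 0.283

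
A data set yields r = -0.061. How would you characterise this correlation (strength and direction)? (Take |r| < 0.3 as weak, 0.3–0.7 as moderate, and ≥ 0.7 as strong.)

r = -0.061 < 0 so the relationship is negative.
|r| = 0.061, which falls in the weak range.

weak negative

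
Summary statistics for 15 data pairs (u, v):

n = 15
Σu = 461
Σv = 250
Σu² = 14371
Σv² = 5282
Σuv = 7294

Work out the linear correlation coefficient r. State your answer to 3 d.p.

r = (nΣuv − ΣuΣv) / √[(nΣu² − (Σu)²)(nΣv² − (Σv)²)]
Numerator: 15×7294 − 461×250 = -5840
Denominator: √[(215565 − 212521)(79230 − 62500)] = √[3044 × 16730] = 7136.2539
r = -5840 / 7136.2539 ≈ -0.818

-0.818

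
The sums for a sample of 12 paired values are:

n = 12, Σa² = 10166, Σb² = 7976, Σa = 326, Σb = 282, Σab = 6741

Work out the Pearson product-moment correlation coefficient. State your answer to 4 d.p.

-0.6922

r = (nΣab − ΣaΣb) / √[(nΣa² − (Σa)²)(nΣb² − (Σb)²)]
Numerator: 12×6741 − 326×282 = -11040
Denominator: √[(121992 − 106276)(95712 − 79524)] = √[15716 × 16188] = 15950.2542
r = -11040 / 15950.2542 ≈ -0.6922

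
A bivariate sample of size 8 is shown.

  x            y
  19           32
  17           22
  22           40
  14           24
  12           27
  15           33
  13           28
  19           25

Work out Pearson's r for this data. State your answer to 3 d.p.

n = 8, Σx = 131, Σy = 231, Σx² = 2229, Σy² = 6911, Σxy = 3856
nΣxy − ΣxΣy = 30848 − 30261 = 587
nΣx² − (Σx)² = 17832 − 17161 = 671; nΣy² − (Σy)² = 55288 − 53361 = 1927
r = 587 / √(671 × 1927) = 587 / 1137.1091 ≈ 0.516

0.516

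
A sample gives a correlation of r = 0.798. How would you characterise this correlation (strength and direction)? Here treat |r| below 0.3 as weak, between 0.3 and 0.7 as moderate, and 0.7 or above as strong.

r = 0.798 > 0 so the relationship is positive.
|r| = 0.798, which falls in the strong range.

strong positive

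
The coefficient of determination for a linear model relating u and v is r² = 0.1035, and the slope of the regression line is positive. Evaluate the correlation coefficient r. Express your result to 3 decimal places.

|r| = √0.1035 = 0.322
The association is positive, so r = 0.322.

0.322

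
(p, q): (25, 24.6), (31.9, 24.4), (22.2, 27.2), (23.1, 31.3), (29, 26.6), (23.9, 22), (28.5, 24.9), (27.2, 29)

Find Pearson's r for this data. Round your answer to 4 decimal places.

n = 8, Σp = 210.8, Σq = 210, Σp² = 5633.36, Σq² = 5572.62, Σpq = 5515.88
nΣpq − ΣpΣq = 44127.04 − 44268 = -140.96
nΣp² − (Σp)² = 45066.88 − 44436.64 = 630.24; nΣq² − (Σq)² = 44580.96 − 44100 = 480.96
r = -140.96 / √(630.24 × 480.96) = -140.96 / 550.5636 ≈ -0.2560

-0.2560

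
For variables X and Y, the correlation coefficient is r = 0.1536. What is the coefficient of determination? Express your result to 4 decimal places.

r² = (0.1536)² = 0.0236

0.0236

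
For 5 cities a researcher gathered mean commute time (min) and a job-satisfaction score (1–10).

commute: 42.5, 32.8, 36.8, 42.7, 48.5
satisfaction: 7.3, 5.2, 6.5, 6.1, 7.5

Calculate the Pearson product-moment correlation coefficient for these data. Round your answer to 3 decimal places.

n = 5, Σx = 203.3, Σy = 32.6, Σx² = 8411.87, Σy² = 216.04, Σxy = 1344.23
nΣxy − ΣxΣy = 6721.15 − 6627.58 = 93.57
nΣx² − (Σx)² = 42059.35 − 41330.89 = 728.46; nΣy² − (Σy)² = 1080.2 − 1062.76 = 17.44
r = 93.57 / √(728.46 × 17.44) = 93.57 / 112.7135 ≈ 0.830

0.830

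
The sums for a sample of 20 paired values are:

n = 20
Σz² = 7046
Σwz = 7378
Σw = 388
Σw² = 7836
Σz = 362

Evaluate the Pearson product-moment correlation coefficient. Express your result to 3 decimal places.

r = (nΣwz − ΣwΣz) / √[(nΣw² − (Σw)²)(nΣz² − (Σz)²)]
Numerator: 20×7378 − 388×362 = 7104
Denominator: √[(156720 − 150544)(140920 − 131044)] = √[6176 × 9876] = 7809.8768
r = 7104 / 7809.8768 ≈ 0.910

0.910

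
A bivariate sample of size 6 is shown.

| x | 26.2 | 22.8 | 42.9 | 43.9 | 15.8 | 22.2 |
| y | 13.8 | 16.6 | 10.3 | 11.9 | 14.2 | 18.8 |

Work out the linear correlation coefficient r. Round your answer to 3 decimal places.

-0.741

n = 6, Σx = 173.8, Σy = 85.6, Σx² = 5716.38, Σy² = 1268.78, Σxy = 2346.04
nΣxy − ΣxΣy = 14076.24 − 14877.28 = -801.04
nΣx² − (Σx)² = 34298.28 − 30206.44 = 4091.84; nΣy² − (Σy)² = 7612.68 − 7327.36 = 285.32
r = -801.04 / √(4091.84 × 285.32) = -801.04 / 1080.5016 ≈ -0.741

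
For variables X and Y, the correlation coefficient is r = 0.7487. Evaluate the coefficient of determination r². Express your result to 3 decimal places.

0.561

r² = (0.7487)² = 0.561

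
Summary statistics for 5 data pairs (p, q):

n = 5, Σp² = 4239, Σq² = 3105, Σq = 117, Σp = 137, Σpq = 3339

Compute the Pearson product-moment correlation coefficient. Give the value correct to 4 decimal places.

0.3156

r = (nΣpq − ΣpΣq) / √[(nΣp² − (Σp)²)(nΣq² − (Σq)²)]
Numerator: 5×3339 − 137×117 = 666
Denominator: √[(21195 − 18769)(15525 − 13689)] = √[2426 × 1836] = 2110.4824
r = 666 / 2110.4824 ≈ 0.3156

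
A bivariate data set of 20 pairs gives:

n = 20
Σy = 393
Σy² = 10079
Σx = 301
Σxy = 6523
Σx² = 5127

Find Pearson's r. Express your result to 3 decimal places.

0.513

r = (nΣxy − ΣxΣy) / √[(nΣx² − (Σx)²)(nΣy² − (Σy)²)]
Numerator: 20×6523 − 301×393 = 12167
Denominator: √[(102540 − 90601)(201580 − 154449)] = √[11939 × 47131] = 23721.2354
r = 12167 / 23721.2354 ≈ 0.513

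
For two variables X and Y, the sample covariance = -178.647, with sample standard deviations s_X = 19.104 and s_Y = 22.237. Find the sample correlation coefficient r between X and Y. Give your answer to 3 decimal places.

r = Cov(X,Y) / (s_X · s_Y) = -178.647 / (19.104 × 22.237)
  = -178.647 / 424.8156 ≈ -0.421

-0.421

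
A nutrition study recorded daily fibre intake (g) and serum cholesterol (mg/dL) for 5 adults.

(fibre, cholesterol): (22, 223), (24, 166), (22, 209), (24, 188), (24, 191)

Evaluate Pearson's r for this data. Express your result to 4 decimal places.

n = 5, Σx = 116, Σy = 977, Σx² = 2696, Σy² = 192791, Σxy = 22584
nΣxy − ΣxΣy = 112920 − 113332 = -412
nΣx² − (Σx)² = 13480 − 13456 = 24; nΣy² − (Σy)² = 963955 − 954529 = 9426
r = -412 / √(24 × 9426) = -412 / 475.6301 ≈ -0.8662

-0.8662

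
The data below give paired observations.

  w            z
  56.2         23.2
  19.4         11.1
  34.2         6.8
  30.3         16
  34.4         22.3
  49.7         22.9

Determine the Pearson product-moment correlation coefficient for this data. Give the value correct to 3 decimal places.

0.686

n = 6, Σw = 224.2, Σz = 102.3, Σw² = 9275.98, Σz² = 1985.39, Σwz = 4141.79
nΣwz − ΣwΣz = 24850.74 − 22935.66 = 1915.08
nΣw² − (Σw)² = 55655.88 − 50265.64 = 5390.24; nΣz² − (Σz)² = 11912.34 − 10465.29 = 1447.05
r = 1915.08 / √(5390.24 × 1447.05) = 1915.08 / 2792.8385 ≈ 0.686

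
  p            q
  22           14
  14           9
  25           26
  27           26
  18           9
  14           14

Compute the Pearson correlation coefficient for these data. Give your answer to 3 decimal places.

0.849

n = 6, Σp = 120, Σq = 98, Σp² = 2554, Σq² = 1906, Σpq = 2144
nΣpq − ΣpΣq = 12864 − 11760 = 1104
nΣp² − (Σp)² = 15324 − 14400 = 924; nΣq² − (Σq)² = 11436 − 9604 = 1832
r = 1104 / √(924 × 1832) = 1104 / 1301.0642 ≈ 0.849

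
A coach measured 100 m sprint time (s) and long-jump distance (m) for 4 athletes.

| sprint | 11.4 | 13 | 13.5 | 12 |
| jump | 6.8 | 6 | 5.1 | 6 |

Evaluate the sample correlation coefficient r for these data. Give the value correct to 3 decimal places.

-0.900

n = 4, Σx = 49.9, Σy = 23.9, Σx² = 625.21, Σy² = 144.25, Σxy = 296.37
nΣxy − ΣxΣy = 1185.48 − 1192.61 = -7.13
nΣx² − (Σx)² = 2500.84 − 2490.01 = 10.83; nΣy² − (Σy)² = 577 − 571.21 = 5.79
r = -7.13 / √(10.83 × 5.79) = -7.13 / 7.9187 ≈ -0.900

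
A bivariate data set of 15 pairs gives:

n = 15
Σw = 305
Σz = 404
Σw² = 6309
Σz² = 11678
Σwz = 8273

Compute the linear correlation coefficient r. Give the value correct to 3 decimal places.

r = (nΣwz − ΣwΣz) / √[(nΣw² − (Σw)²)(nΣz² − (Σz)²)]
Numerator: 15×8273 − 305×404 = 875
Denominator: √[(94635 − 93025)(175170 − 163216)] = √[1610 × 11954] = 4387.0195
r = 875 / 4387.0195 ≈ 0.199

0.199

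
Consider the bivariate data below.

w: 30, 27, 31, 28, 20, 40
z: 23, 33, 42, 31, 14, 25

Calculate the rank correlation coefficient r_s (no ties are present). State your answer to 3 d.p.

Rank w: 4, 2, 5, 3, 1, 6
Rank z: 2, 5, 6, 4, 1, 3
d = rank(w) − rank(z): 2, -3, -1, -1, 0, 3; Σd² = 24
ρ = 1 − 6Σd² / [n(n²−1)] = 1 − 6×24 / (6×35) = 1 − 144/210 ≈ 0.314

0.314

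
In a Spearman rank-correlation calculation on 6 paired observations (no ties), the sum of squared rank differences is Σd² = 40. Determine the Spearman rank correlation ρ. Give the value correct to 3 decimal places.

ρ = 1 − 6Σd² / [n(n²−1)] = 1 − 6×40 / (6×35)
  = 1 − 240/210 = 1 − 1.1429 ≈ -0.143

-0.143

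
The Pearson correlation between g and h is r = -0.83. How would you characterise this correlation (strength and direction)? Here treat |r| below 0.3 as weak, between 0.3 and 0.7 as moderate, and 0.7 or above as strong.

r = -0.83 < 0 so the relationship is negative.
|r| = 0.83, which falls in the strong range.

strong negative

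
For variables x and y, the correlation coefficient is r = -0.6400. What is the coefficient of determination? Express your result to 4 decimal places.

0.4096

r² = (-0.6400)² = 0.4096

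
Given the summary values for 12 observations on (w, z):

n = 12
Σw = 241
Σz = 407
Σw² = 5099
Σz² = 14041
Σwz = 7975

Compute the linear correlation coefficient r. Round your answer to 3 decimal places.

-0.803

r = (nΣwz − ΣwΣz) / √[(nΣw² − (Σw)²)(nΣz² − (Σz)²)]
Numerator: 12×7975 − 241×407 = -2387
Denominator: √[(61188 − 58081)(168492 − 165649)] = √[3107 × 2843] = 2972.0702
r = -2387 / 2972.0702 ≈ -0.803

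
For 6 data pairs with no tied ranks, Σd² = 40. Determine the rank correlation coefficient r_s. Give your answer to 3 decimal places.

ρ = 1 − 6Σd² / [n(n²−1)] = 1 − 6×40 / (6×35)
  = 1 − 240/210 = 1 − 1.1429 ≈ -0.143

-0.143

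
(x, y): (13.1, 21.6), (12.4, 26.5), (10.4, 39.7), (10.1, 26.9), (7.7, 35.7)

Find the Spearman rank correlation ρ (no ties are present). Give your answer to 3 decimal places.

-0.700

Rank x: 5, 4, 3, 2, 1
Rank y: 1, 2, 5, 3, 4
d = rank(x) − rank(y): 4, 2, -2, -1, -3; Σd² = 34
ρ = 1 − 6Σd² / [n(n²−1)] = 1 − 6×34 / (5×24) = 1 − 204/120 ≈ -0.700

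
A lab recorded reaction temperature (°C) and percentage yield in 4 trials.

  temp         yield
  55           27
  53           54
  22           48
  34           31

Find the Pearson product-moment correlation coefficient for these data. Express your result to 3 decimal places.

-0.167

n = 4, Σx = 164, Σy = 160, Σx² = 7474, Σy² = 6910, Σxy = 6457
nΣxy − ΣxΣy = 25828 − 26240 = -412
nΣx² − (Σx)² = 29896 − 26896 = 3000; nΣy² − (Σy)² = 27640 − 25600 = 2040
r = -412 / √(3000 × 2040) = -412 / 2473.8634 ≈ -0.167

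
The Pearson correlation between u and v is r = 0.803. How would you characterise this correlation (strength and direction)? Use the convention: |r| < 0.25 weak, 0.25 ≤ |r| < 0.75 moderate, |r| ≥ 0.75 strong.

r = 0.803 > 0 so the relationship is positive.
|r| = 0.803, which falls in the strong range.

strong positive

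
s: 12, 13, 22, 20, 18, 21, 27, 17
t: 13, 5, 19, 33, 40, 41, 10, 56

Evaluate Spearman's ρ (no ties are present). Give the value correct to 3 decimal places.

0.048

Rank s: 1, 2, 7, 5, 4, 6, 8, 3
Rank t: 3, 1, 4, 5, 6, 7, 2, 8
d = rank(s) − rank(t): -2, 1, 3, 0, -2, -1, 6, -5; Σd² = 80
ρ = 1 − 6Σd² / [n(n²−1)] = 1 − 6×80 / (8×63) = 1 − 480/504 ≈ 0.048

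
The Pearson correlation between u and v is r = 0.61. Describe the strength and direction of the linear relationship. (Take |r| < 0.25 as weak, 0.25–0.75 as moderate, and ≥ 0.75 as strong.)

r = 0.61 > 0 so the relationship is positive.
|r| = 0.61, which falls in the moderate range.

moderate positive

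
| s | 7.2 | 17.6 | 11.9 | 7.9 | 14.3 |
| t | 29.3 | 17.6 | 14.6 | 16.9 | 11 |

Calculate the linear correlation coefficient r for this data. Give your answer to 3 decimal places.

n = 5, Σs = 58.9, Σt = 89.4, Σs² = 770.11, Σt² = 1788.02, Σst = 985.27
nΣst − ΣsΣt = 4926.35 − 5265.66 = -339.31
nΣs² − (Σs)² = 3850.55 − 3469.21 = 381.34; nΣt² − (Σt)² = 8940.1 − 7992.36 = 947.74
r = -339.31 / √(381.34 × 947.74) = -339.31 / 601.1748 ≈ -0.564

-0.564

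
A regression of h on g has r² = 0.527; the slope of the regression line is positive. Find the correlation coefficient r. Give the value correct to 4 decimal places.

0.7259

|r| = √0.527 = 0.7259
The association is positive, so r = 0.7259.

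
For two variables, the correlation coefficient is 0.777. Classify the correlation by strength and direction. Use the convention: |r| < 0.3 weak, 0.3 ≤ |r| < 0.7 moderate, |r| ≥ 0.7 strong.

r = 0.777 > 0 so the relationship is positive.
|r| = 0.777, which falls in the strong range.

strong positive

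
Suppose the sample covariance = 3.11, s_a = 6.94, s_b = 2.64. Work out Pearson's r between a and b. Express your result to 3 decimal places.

0.170

r = Cov(a,b) / (s_a · s_b) = 3.11 / (6.94 × 2.64)
  = 3.11 / 18.3216 ≈ 0.170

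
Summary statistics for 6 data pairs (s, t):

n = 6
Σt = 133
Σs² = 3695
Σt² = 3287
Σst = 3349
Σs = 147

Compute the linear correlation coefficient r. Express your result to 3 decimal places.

r = (nΣst − ΣsΣt) / √[(nΣs² − (Σs)²)(nΣt² − (Σt)²)]
Numerator: 6×3349 − 147×133 = 543
Denominator: √[(22170 − 21609)(19722 − 17689)] = √[561 × 2033] = 1067.9480
r = 543 / 1067.9480 ≈ 0.508

0.508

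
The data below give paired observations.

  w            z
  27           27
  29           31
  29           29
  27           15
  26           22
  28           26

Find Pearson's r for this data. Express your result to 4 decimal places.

0.6879

n = 6, Σw = 166, Σz = 150, Σw² = 4600, Σz² = 3916, Σwz = 4174
nΣwz − ΣwΣz = 25044 − 24900 = 144
nΣw² − (Σw)² = 27600 − 27556 = 44; nΣz² − (Σz)² = 23496 − 22500 = 996
r = 144 / √(44 × 996) = 144 / 209.3418 ≈ 0.6879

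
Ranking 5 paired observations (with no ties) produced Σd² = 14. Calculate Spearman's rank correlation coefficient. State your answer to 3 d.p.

0.300

ρ = 1 − 6Σd² / [n(n²−1)] = 1 − 6×14 / (5×24)
  = 1 − 84/120 = 1 − 0.7000 ≈ 0.300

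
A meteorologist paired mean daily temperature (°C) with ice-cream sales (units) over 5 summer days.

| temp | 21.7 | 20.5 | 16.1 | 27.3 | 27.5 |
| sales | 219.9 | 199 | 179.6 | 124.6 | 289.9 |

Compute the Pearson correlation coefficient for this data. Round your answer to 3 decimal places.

n = 5, Σx = 113.1, Σy = 1013, Σx² = 2651.89, Σy² = 219780.34, Σxy = 23116.72
nΣxy − ΣxΣy = 115583.6 − 114570.3 = 1013.3
nΣx² − (Σx)² = 13259.45 − 12791.61 = 467.84; nΣy² − (Σy)² = 1098901.7 − 1026169 = 72732.7
r = 1013.3 / √(467.84 × 72732.7) = 1013.3 / 5833.2895 ≈ 0.174

0.174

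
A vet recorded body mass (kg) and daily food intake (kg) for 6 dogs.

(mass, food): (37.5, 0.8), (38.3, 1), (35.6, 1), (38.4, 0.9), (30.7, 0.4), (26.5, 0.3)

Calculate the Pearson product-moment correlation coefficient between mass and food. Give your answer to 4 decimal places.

0.9208

n = 6, Σx = 207, Σy = 4.4, Σx² = 7259.8, Σy² = 3.7, Σxy = 158.69
nΣxy − ΣxΣy = 952.14 − 910.8 = 41.34
nΣx² − (Σx)² = 43558.8 − 42849 = 709.8; nΣy² − (Σy)² = 22.2 − 19.36 = 2.84
r = 41.34 / √(709.8 × 2.84) = 41.34 / 44.8980 ≈ 0.9208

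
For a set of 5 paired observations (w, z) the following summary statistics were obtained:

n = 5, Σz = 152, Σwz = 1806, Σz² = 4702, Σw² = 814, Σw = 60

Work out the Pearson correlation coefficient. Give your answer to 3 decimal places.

-0.206

r = (nΣwz − ΣwΣz) / √[(nΣw² − (Σw)²)(nΣz² − (Σz)²)]
Numerator: 5×1806 − 60×152 = -90
Denominator: √[(4070 − 3600)(23510 − 23104)] = √[470 × 406] = 436.8295
r = -90 / 436.8295 ≈ -0.206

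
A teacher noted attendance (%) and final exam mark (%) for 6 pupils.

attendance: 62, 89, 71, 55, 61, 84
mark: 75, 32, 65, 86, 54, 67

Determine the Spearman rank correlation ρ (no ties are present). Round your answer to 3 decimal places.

Rank attendance: 3, 6, 4, 1, 2, 5
Rank mark: 5, 1, 3, 6, 2, 4
d = rank(attendance) − rank(mark): -2, 5, 1, -5, 0, 1; Σd² = 56
ρ = 1 − 6Σd² / [n(n²−1)] = 1 − 6×56 / (6×35) = 1 − 336/210 ≈ -0.600

-0.600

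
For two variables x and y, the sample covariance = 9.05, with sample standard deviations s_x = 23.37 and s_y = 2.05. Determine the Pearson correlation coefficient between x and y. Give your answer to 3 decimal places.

r = Cov(x,y) / (s_x · s_y) = 9.05 / (23.37 × 2.05)
  = 9.05 / 47.9085 ≈ 0.189

0.189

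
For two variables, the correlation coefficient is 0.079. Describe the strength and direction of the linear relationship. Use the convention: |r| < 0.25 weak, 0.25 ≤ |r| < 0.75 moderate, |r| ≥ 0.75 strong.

weak positive

r = 0.079 > 0 so the relationship is positive.
|r| = 0.079, which falls in the weak range.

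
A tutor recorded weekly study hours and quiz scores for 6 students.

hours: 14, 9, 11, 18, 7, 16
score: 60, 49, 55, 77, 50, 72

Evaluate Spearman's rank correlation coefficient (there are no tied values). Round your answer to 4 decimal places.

Rank hours: 4, 2, 3, 6, 1, 5
Rank score: 4, 1, 3, 6, 2, 5
d = rank(hours) − rank(score): 0, 1, 0, 0, -1, 0; Σd² = 2
ρ = 1 − 6Σd² / [n(n²−1)] = 1 − 6×2 / (6×35) = 1 − 12/210 ≈ 0.9429

0.9429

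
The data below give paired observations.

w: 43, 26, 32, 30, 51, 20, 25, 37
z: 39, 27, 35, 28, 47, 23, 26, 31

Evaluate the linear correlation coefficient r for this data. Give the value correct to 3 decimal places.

0.958

n = 8, Σw = 264, Σz = 256, Σw² = 9444, Σz² = 8634, Σwz = 8993
nΣwz − ΣwΣz = 71944 − 67584 = 4360
nΣw² − (Σw)² = 75552 − 69696 = 5856; nΣz² − (Σz)² = 69072 − 65536 = 3536
r = 4360 / √(5856 × 3536) = 4360 / 4550.4743 ≈ 0.958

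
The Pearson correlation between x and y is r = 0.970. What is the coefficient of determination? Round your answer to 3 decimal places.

r² = (0.970)² = 0.941

0.941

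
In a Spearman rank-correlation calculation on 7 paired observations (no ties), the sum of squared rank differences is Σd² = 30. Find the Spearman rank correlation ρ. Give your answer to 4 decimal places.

ρ = 1 − 6Σd² / [n(n²−1)] = 1 − 6×30 / (7×48)
  = 1 − 180/336 = 1 − 0.53571 ≈ 0.4643

0.4643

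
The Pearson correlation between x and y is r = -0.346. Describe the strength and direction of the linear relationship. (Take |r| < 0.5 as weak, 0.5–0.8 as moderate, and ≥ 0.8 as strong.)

r = -0.346 < 0 so the relationship is negative.
|r| = 0.346, which falls in the weak range.

weak negative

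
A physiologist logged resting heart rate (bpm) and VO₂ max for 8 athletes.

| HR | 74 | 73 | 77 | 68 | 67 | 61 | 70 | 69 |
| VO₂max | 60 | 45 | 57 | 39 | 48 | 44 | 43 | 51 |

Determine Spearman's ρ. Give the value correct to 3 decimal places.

0.571

Rank HR: 7, 6, 8, 3, 2, 1, 5, 4
Rank VO₂max: 8, 4, 7, 1, 5, 3, 2, 6
d = rank(HR) − rank(VO₂max): -1, 2, 1, 2, -3, -2, 3, -2; Σd² = 36
ρ = 1 − 6Σd² / [n(n²−1)] = 1 − 6×36 / (8×63) = 1 − 216/504 ≈ 0.571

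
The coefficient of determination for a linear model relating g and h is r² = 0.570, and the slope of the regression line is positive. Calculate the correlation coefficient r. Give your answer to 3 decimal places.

0.755

|r| = √0.570 = 0.755
The association is positive, so r = 0.755.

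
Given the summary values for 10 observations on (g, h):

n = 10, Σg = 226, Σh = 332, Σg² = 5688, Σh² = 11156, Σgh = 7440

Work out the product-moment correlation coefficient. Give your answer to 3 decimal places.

-0.227

r = (nΣgh − ΣgΣh) / √[(nΣg² − (Σg)²)(nΣh² − (Σh)²)]
Numerator: 10×7440 − 226×332 = -632
Denominator: √[(56880 − 51076)(111560 − 110224)] = √[5804 × 1336] = 2784.6264
r = -632 / 2784.6264 ≈ -0.227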